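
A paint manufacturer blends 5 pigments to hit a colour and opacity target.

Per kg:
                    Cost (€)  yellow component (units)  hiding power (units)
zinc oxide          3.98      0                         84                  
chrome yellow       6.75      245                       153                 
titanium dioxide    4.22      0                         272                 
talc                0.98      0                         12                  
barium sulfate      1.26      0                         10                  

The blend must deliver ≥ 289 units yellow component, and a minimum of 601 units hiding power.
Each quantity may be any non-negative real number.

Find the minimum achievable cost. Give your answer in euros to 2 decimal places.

€14.49

Treat it as an LP. Let x1 = kg of zinc oxide, x2 = kg of chrome yellow, x3 = kg of titanium dioxide, x4 = kg of talc, x5 = kg of barium sulfate.
Minimize 3.98x1 + 6.75x2 + 4.22x3 + 0.98x4 + 1.26x5 with:
  245x2 ≥ 289   (yellow component)
  84x1 + 153x2 + 272x3 + 12x4 + 10x5 ≥ 601   (hiding power)
  x1, x2, x3, x4, x5 ≥ 0.
The optimal basis is {chrome yellow, titanium dioxide}; zinc oxide, talc, barium sulfate drop out. There the yellow component and hiding power constraints are tight.
Optimal quantities: chrome yellow = 1.18 kg, titanium dioxide = 1.546 kg.
Hence cost = 6.75·1.18 + 4.22·1.546 = €14.4891.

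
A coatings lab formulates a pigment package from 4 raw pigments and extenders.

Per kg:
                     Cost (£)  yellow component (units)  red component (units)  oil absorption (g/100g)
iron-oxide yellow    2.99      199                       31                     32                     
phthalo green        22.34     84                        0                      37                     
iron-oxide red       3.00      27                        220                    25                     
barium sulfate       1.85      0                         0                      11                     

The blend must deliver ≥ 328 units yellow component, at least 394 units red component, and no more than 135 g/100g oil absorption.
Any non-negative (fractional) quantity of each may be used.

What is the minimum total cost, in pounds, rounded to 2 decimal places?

Treat it as an LP. Let x1 = kg of iron-oxide yellow, x2 = kg of phthalo green, x3 = kg of iron-oxide red, x4 = kg of barium sulfate.
Minimise 2.99x1 + 22.34x2 + 3x3 + 1.85x4 with:
  199x1 + 84x2 + 27x3 ≥ 328   (yellow component)
  31x1 + 220x3 ≥ 394   (red component)
  32x1 + 37x2 + 25x3 + 11x4 ≤ 135   (oil absorption)
  x1, x2, x3, x4 ≥ 0.
The cheapest feasible vertex uses only iron-oxide yellow, iron-oxide red; phthalo green, barium sulfate are not used. There the yellow component and red component constraints are tight.
That vertex is x1 = 1.433, x3 = 1.589.
Cost = 2.99·1.433 + 3·1.589 = 9.0517.

£9.05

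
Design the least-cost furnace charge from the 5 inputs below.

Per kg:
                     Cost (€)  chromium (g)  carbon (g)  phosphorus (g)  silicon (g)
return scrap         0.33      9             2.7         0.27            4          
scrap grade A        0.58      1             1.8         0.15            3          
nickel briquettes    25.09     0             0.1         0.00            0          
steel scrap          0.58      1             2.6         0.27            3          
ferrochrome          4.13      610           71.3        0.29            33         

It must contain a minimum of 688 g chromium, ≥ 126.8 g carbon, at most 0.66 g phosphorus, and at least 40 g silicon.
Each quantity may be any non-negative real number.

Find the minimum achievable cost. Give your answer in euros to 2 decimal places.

€7.34

Let x1 = kg of return scrap, x2 = kg of scrap grade A, x3 = kg of nickel briquettes, x4 = kg of steel scrap, x5 = kg of ferrochrome.
Minimize 0.33x1 + 0.58x2 + 25.09x3 + 0.58x4 + 4.13x5 s.t.:
  9x1 + 1x2 + 1x4 + 610x5 ≥ 688   (chromium)
  2.7x1 + 1.8x2 + 0.1x3 + 2.6x4 + 71.3x5 ≥ 126.8   (carbon)
  0.27x1 + 0.15x2 + 0.27x4 + 0.29x5 ≤ 0.66   (phosphorus)
  4x1 + 3x2 + 3x4 + 33x5 ≥ 40   (silicon)
  x1, x2, x3, x4, x5 ≥ 0.
The cheapest feasible vertex uses only ferrochrome; return scrap, scrap grade A, nickel briquettes, steel scrap are not used. The carbon requirement is met with equality.
So ferrochrome = 1.778 kg.
Objective = 4.13·1.778 = 7.3431.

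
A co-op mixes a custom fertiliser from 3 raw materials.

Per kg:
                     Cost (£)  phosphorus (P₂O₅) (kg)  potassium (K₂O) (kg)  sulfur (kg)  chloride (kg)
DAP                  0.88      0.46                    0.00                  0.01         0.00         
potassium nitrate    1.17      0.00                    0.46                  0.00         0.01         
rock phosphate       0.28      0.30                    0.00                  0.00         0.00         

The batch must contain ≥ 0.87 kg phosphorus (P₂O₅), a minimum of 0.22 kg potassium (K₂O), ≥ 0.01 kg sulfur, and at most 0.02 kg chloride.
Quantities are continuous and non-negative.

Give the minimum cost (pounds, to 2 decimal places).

Let x1 = kg of DAP, x2 = kg of potassium nitrate, x3 = kg of rock phosphate.
Minimize 0.88x1 + 1.17x2 + 0.28x3 subject to:
  0.46x1 + 0.3x3 ≥ 0.87   (phosphorus (P₂O₅))
  0.46x2 ≥ 0.22   (potassium (K₂O))
  0.01x1 ≥ 0.01   (sulfur)
  0.01x2 ≤ 0.02   (chloride)
  x1, x2, x3 ≥ 0.
The optimal mix uses every input. There the phosphorus (P₂O₅), potassium (K₂O), sulfur constraints are tight.
So DAP = 1 kg, potassium nitrate = 0.4783 kg, rock phosphate = 1.367 kg.
Objective = 0.88·1 + 1.17·0.4783 + 0.28·1.367 = 1.8224.

£1.82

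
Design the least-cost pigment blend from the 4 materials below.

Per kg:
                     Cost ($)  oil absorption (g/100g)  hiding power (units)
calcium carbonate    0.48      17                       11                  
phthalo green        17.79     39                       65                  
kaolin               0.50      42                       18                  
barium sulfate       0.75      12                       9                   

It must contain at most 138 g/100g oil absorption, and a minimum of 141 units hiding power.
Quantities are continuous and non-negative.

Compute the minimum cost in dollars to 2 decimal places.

Let x1 = kg of calcium carbonate, x2 = kg of phthalo green, x3 = kg of kaolin, x4 = kg of barium sulfate.
min 0.48x1 + 17.79x2 + 0.5x3 + 0.75x4 with:
  17x1 + 39x2 + 42x3 + 12x4 ≤ 138   (oil absorption)
  11x1 + 65x2 + 18x3 + 9x4 ≥ 141   (hiding power)
  x1, x2, x3, x4 ≥ 0.
At the optimum only phthalo green, barium sulfate are positive (calcium carbonate, kaolin = 0). Binding constraints: oil absorption and hiding power.
Solving gives x2 = 1.049, x4 = 8.091.
Total cost: 17.79·1.049 + 0.75·8.091 = 24.7300.

$24.73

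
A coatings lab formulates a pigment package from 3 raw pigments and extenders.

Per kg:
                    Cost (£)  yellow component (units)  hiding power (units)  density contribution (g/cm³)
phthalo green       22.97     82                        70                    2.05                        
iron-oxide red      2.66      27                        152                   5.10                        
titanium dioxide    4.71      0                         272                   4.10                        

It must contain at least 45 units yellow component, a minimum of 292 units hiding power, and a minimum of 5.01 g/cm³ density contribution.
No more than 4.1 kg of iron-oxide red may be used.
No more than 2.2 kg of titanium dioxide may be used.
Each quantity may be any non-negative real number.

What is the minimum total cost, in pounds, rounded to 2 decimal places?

£5.10

Let x1 = kg of phthalo green, x2 = kg of iron-oxide red, x3 = kg of titanium dioxide.
min 22.97x1 + 2.66x2 + 4.71x3 with:
  82x1 + 27x2 ≥ 45   (yellow component)
  70x1 + 152x2 + 272x3 ≥ 292   (hiding power)
  2.05x1 + 5.1x2 + 4.1x3 ≥ 5.01   (density contribution)
  x2 ≤ 4.1
  x3 ≤ 2.2
  x1, x2, x3 ≥ 0.
The minimum-cost mix takes nothing from phthalo green — only iron-oxide red, titanium dioxide. There the yellow component and hiding power constraints are tight.
Optimal quantities: iron-oxide red = 1.667 kg, titanium dioxide = 0.1422 kg.
Total cost: 2.66·1.667 + 4.71·0.1422 = 5.1040.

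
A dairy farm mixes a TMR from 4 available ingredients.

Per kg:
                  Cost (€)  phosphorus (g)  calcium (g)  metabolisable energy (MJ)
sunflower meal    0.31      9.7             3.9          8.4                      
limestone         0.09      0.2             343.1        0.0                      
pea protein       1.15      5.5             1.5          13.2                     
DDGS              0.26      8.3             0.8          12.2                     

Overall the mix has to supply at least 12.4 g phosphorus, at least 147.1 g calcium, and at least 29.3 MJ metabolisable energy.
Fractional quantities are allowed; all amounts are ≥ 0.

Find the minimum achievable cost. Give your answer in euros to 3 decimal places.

This is a linear program. Let x1 = kg of sunflower meal, x2 = kg of limestone, x3 = kg of pea protein, x4 = kg of DDGS.
Minimize 0.31x1 + 0.09x2 + 1.15x3 + 0.26x4 with:
  9.7x1 + 0.2x2 + 5.5x3 + 8.3x4 ≥ 12.4   (phosphorus)
  3.9x1 + 343.1x2 + 1.5x3 + 0.8x4 ≥ 147.1   (calcium)
  8.4x1 + 13.2x3 + 12.2x4 ≥ 29.3   (metabolisable energy)
  x1, x2, x3, x4 ≥ 0.
The optimal basis is {limestone, DDGS}; sunflower meal, pea protein drop out. The calcium and metabolisable energy requirements are met with equality.
So limestone = 0.4231 kg, DDGS = 2.402 kg.
Cost = 0.09·0.4231 + 0.26·2.402 = 0.66260.

€0.663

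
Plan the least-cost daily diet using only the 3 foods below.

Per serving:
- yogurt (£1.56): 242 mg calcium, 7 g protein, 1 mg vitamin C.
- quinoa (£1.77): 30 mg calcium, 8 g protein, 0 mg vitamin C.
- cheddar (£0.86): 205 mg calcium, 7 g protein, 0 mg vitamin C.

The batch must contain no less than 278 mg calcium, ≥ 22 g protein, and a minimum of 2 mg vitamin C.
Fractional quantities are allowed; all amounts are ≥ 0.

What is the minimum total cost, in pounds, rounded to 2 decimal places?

Set it up as a linear program. Let x1 = servings of yogurt, x2 = servings of quinoa, x3 = servings of cheddar.
min 1.56x1 + 1.77x2 + 0.86x3 s.t.:
  242x1 + 30x2 + 205x3 ≥ 278   (calcium)
  7x1 + 8x2 + 7x3 ≥ 22   (protein)
  1x1 ≥ 2   (vitamin C)
  x1, x2, x3 ≥ 0.
The cheapest feasible vertex uses only yogurt, cheddar; quinoa is not used. The protein and vitamin C requirements are met with equality.
Optimal quantities: yogurt = 2 servings, cheddar = 1.143 servings.
Hence cost = 1.56·2 + 0.86·1.143 = £4.1030.

£4.10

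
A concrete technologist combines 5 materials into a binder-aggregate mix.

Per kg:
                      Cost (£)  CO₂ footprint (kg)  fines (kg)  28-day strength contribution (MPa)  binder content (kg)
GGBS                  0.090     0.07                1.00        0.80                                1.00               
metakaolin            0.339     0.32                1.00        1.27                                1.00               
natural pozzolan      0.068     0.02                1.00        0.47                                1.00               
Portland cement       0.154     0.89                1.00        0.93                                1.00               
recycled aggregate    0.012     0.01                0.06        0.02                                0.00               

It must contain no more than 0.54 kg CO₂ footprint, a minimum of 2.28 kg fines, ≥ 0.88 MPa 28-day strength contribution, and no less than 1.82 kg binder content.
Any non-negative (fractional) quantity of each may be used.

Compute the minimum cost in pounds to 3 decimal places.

Treat it as an LP. Let x1 = kg of GGBS, x2 = kg of metakaolin, x3 = kg of natural pozzolan, x4 = kg of Portland cement, x5 = kg of recycled aggregate.
Minimize 0.09x1 + 0.339x2 + 0.068x3 + 0.154x4 + 0.012x5 with:
  0.07x1 + 0.32x2 + 0.02x3 + 0.89x4 + 0.01x5 ≤ 0.54   (CO₂ footprint)
  1x1 + 1x2 + 1x3 + 1x4 + 0.06x5 ≥ 2.28   (fines)
  0.8x1 + 1.27x2 + 0.47x3 + 0.93x4 + 0.02x5 ≥ 0.88   (28-day strength contribution)
  1x1 + 1x2 + 1x3 + 1x4 ≥ 1.82   (binder content)
  x1, x2, x3, x4, x5 ≥ 0.
The optimal basis is {natural pozzolan}; GGBS, metakaolin, Portland cement, recycled aggregate drop out. Binding constraint: fines.
Optimal quantities: natural pozzolan = 2.28 kg.
Total cost: 0.068·2.28 = 0.15504.

£0.155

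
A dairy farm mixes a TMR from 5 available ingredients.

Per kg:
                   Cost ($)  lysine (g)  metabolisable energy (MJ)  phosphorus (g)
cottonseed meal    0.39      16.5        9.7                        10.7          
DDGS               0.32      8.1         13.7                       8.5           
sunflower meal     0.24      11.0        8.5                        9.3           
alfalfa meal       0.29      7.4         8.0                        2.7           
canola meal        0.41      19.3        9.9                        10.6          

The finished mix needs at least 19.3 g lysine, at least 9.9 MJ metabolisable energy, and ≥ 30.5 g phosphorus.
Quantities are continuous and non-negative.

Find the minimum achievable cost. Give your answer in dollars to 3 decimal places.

$0.787

Let x1 = kg of cottonseed meal, x2 = kg of DDGS, x3 = kg of sunflower meal, x4 = kg of alfalfa meal, x5 = kg of canola meal.
Minimise 0.39x1 + 0.32x2 + 0.24x3 + 0.29x4 + 0.41x5 with:
  16.5x1 + 8.1x2 + 11x3 + 7.4x4 + 19.3x5 ≥ 19.3   (lysine)
  9.7x1 + 13.7x2 + 8.5x3 + 8x4 + 9.9x5 ≥ 9.9   (metabolisable energy)
  10.7x1 + 8.5x2 + 9.3x3 + 2.7x4 + 10.6x5 ≥ 30.5   (phosphorus)
  x1, x2, x3, x4, x5 ≥ 0.
The minimum-cost mix takes nothing from cottonseed meal, DDGS, alfalfa meal, canola meal — only sunflower meal. There the phosphorus constraint is tight.
Optimal quantities: sunflower meal = 3.28 kg.
Total cost: 0.24·3.28 = 0.78720.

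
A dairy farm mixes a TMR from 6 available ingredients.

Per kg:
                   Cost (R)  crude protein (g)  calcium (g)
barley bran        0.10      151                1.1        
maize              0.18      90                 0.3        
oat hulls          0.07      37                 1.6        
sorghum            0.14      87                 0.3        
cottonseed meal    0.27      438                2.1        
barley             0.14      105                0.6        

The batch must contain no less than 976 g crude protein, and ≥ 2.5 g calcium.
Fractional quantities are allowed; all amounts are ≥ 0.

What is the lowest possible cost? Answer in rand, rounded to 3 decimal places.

Let x1 = kg of barley bran, x2 = kg of maize, x3 = kg of oat hulls, x4 = kg of sorghum, x5 = kg of cottonseed meal, x6 = kg of barley.
Minimise 0.1x1 + 0.18x2 + 0.07x3 + 0.14x4 + 0.27x5 + 0.14x6 s.t.:
  151x1 + 90x2 + 37x3 + 87x4 + 438x5 + 105x6 ≥ 976   (crude protein)
  1.1x1 + 0.3x2 + 1.6x3 + 0.3x4 + 2.1x5 + 0.6x6 ≥ 2.5   (calcium)
  x1, x2, x3, x4, x5, x6 ≥ 0.
The optimal basis is {cottonseed meal}; barley bran, maize, oat hulls, sorghum, barley drop out. Binding constraint: crude protein.
Optimal quantities: cottonseed meal = 2.228 kg.
Objective = 0.27·2.228 = 0.60156.

R0.602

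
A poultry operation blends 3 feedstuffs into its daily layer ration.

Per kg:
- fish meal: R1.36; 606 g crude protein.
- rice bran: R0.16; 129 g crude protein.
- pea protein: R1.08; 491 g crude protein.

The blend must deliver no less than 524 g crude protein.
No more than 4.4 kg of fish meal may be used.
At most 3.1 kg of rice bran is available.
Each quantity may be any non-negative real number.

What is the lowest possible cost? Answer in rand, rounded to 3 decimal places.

R0.769

Let x1 = kg of fish meal, x2 = kg of rice bran, x3 = kg of pea protein.
Minimize 1.36x1 + 0.16x2 + 1.08x3 with:
  606x1 + 129x2 + 491x3 ≥ 524   (crude protein)
  x1 ≤ 4.4
  x2 ≤ 3.1
  x1, x2, x3 ≥ 0.
The cheapest feasible vertex uses only rice bran, pea protein; fish meal is not used. Binding constraints: crude protein and the rice bran cap.
Solving gives x2 = 3.1, x3 = 0.2527.
Objective = 0.16·3.1 + 1.08·0.2527 = 0.76892.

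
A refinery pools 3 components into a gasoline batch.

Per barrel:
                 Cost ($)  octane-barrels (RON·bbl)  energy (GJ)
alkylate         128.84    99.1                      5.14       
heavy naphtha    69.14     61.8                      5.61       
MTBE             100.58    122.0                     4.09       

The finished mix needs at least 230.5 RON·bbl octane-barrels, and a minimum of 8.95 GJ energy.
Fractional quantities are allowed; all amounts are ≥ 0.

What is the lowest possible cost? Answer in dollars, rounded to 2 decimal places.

This is a linear program. Let x1 = barrels of alkylate, x2 = barrels of heavy naphtha, x3 = barrels of MTBE.
Minimise 128.84x1 + 69.14x2 + 100.58x3 with:
  99.1x1 + 61.8x2 + 122x3 ≥ 230.5   (octane-barrels)
  5.14x1 + 5.61x2 + 4.09x3 ≥ 8.95   (energy)
  x1, x2, x3 ≥ 0.
The optimal basis is {heavy naphtha, MTBE}; alkylate drops out. There the octane-barrels and energy constraints are tight.
Solving gives x2 = 0.34554, x3 = 1.71431.
Cost = 69.14·0.34554 + 100.58·1.71431 = 196.3159.

$196.32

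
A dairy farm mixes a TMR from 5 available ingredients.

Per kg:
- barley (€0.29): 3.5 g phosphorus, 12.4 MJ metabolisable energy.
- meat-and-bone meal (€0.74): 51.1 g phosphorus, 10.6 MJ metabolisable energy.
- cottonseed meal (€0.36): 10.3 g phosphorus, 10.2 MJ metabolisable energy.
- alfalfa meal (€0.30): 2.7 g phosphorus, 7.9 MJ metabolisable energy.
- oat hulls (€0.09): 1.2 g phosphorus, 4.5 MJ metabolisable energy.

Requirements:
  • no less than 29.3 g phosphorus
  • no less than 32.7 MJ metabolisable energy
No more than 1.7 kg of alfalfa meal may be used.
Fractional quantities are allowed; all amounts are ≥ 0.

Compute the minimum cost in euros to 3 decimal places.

Set it up as a linear program. Let x1 = kg of barley, x2 = kg of meat-and-bone meal, x3 = kg of cottonseed meal, x4 = kg of alfalfa meal, x5 = kg of oat hulls.
Minimise 0.29x1 + 0.74x2 + 0.36x3 + 0.3x4 + 0.09x5 subject to:
  3.5x1 + 51.1x2 + 10.3x3 + 2.7x4 + 1.2x5 ≥ 29.3   (phosphorus)
  12.4x1 + 10.6x2 + 10.2x3 + 7.9x4 + 4.5x5 ≥ 32.7   (metabolisable energy)
  x4 ≤ 1.7
  x1, x2, x3, x4, x5 ≥ 0.
The minimum-cost mix takes nothing from barley, cottonseed meal, alfalfa meal — only meat-and-bone meal, oat hulls. The phosphorus and metabolisable energy requirements are met with equality.
Optimal quantities: meat-and-bone meal = 0.4263 kg, oat hulls = 6.262 kg.
Hence cost = 0.74·0.4263 + 0.09·6.262 = €0.87904.

€0.879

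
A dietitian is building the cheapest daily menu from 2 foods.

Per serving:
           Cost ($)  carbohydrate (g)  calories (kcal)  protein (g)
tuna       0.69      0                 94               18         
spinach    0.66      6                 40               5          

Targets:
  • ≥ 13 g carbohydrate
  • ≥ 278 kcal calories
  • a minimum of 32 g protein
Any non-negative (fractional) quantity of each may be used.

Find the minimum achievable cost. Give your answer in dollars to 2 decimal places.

$2.83

Let x1 = servings of tuna, x2 = servings of spinach.
min 0.69x1 + 0.66x2 with:
  6x2 ≥ 13   (carbohydrate)
  94x1 + 40x2 ≥ 278   (calories)
  18x1 + 5x2 ≥ 32   (protein)
  x1, x2 ≥ 0.
Both inputs are positive at the optimum. The carbohydrate and calories requirements are met with equality.
Solving gives x1 = 2.035, x2 = 2.167.
Hence cost = 0.69·2.035 + 0.66·2.167 = $2.8344.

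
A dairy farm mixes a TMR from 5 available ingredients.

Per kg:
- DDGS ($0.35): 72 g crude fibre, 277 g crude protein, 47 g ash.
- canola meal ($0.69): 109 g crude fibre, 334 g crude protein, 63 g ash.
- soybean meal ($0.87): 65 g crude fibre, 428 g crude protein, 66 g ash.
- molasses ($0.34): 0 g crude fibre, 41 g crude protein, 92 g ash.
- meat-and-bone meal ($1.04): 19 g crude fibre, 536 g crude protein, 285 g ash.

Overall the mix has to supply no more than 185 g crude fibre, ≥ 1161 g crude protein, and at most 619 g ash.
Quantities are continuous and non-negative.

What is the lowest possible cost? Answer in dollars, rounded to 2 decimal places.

This is a linear program. Let x1 = kg of DDGS, x2 = kg of canola meal, x3 = kg of soybean meal, x4 = kg of molasses, x5 = kg of meat-and-bone meal.
Minimise 0.35x1 + 0.69x2 + 0.87x3 + 0.34x4 + 1.04x5 with:
  72x1 + 109x2 + 65x3 + 19x5 ≤ 185   (crude fibre)
  277x1 + 334x2 + 428x3 + 41x4 + 536x5 ≥ 1161   (crude protein)
  47x1 + 63x2 + 66x3 + 92x4 + 285x5 ≤ 619   (ash)
  x1, x2, x3, x4, x5 ≥ 0.
The cheapest feasible vertex uses only DDGS, meat-and-bone meal; canola meal, soybean meal, molasses are not used. Binding constraints: crude fibre and crude protein.
Solving gives x1 = 2.313, x5 = 0.9705.
Objective = 0.35·2.313 + 1.04·0.9705 = 1.8189.

$1.82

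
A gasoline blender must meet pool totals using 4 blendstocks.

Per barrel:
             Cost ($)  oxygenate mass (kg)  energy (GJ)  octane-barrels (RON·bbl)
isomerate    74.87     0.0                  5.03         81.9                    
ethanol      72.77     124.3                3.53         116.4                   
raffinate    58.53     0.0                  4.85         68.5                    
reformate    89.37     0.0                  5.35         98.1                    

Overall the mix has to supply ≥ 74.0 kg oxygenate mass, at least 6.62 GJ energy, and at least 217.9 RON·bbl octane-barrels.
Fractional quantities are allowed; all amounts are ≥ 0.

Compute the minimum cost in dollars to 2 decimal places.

$136.29

Set it up as a linear program. Let x1 = barrels of isomerate, x2 = barrels of ethanol, x3 = barrels of raffinate, x4 = barrels of reformate.
Minimise 74.87x1 + 72.77x2 + 58.53x3 + 89.37x4 with:
  124.3x2 ≥ 74   (oxygenate mass)
  5.03x1 + 3.53x2 + 4.85x3 + 5.35x4 ≥ 6.62   (energy)
  81.9x1 + 116.4x2 + 68.5x3 + 98.1x4 ≥ 217.9   (octane-barrels)
  x1, x2, x3, x4 ≥ 0.
The cheapest feasible vertex uses only ethanol, raffinate; isomerate, reformate are not used. The energy and octane-barrels requirements are met with equality.
That vertex is x2 = 1.8695, x3 = 0.0042791.
Total cost: 72.77·1.8695 + 58.53·0.0042791 = 136.2940.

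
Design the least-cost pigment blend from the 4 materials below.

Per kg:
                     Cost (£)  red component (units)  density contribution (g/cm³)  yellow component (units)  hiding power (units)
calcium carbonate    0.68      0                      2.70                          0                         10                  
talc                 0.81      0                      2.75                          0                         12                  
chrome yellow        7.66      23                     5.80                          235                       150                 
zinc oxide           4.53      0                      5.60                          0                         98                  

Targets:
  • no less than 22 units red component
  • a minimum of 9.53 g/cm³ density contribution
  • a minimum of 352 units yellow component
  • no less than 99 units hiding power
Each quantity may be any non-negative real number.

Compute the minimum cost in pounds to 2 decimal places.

Set it up as a linear program. Let x1 = kg of calcium carbonate, x2 = kg of talc, x3 = kg of chrome yellow, x4 = kg of zinc oxide.
min 0.68x1 + 0.81x2 + 7.66x3 + 4.53x4 s.t.:
  23x3 ≥ 22   (red component)
  2.7x1 + 2.75x2 + 5.8x3 + 5.6x4 ≥ 9.53   (density contribution)
  235x3 ≥ 352   (yellow component)
  10x1 + 12x2 + 150x3 + 98x4 ≥ 99   (hiding power)
  x1, x2, x3, x4 ≥ 0.
At the optimum only calcium carbonate, chrome yellow are positive (talc, zinc oxide = 0). Binding constraints: density contribution and yellow component.
Solving gives x1 = 0.312, x3 = 1.498.
Objective = 0.68·0.312 + 7.66·1.498 = 11.6868.

£11.69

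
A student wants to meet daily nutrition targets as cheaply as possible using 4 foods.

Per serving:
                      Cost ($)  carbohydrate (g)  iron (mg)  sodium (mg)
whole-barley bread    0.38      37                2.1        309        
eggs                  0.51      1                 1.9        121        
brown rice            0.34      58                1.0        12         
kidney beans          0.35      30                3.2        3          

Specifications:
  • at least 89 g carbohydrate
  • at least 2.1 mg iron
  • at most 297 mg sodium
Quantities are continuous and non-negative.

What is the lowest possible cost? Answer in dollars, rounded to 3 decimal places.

$0.558

Treat it as an LP. Let x1 = servings of whole-barley bread, x2 = servings of eggs, x3 = servings of brown rice, x4 = servings of kidney beans.
Minimize 0.38x1 + 0.51x2 + 0.34x3 + 0.35x4 with:
  37x1 + 1x2 + 58x3 + 30x4 ≥ 89   (carbohydrate)
  2.1x1 + 1.9x2 + 1x3 + 3.2x4 ≥ 2.1   (iron)
  309x1 + 121x2 + 12x3 + 3x4 ≤ 297   (sodium)
  x1, x2, x3, x4 ≥ 0.
The minimum-cost mix takes nothing from whole-barley bread, eggs — only brown rice, kidney beans. The carbohydrate and iron requirements are met with equality.
Optimal quantities: brown rice = 1.425 servings, kidney beans = 0.2108 servings.
Hence cost = 0.34·1.425 + 0.35·0.2108 = $0.55828.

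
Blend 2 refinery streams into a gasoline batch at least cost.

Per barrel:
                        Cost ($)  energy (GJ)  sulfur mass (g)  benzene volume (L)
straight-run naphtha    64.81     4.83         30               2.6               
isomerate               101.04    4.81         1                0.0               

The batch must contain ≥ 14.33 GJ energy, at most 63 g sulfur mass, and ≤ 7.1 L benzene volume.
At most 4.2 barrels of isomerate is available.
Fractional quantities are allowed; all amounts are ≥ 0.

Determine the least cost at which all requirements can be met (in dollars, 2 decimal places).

$225.15

Let x1 = barrels of straight-run naphtha, x2 = barrels of isomerate.
Minimise 64.81x1 + 101.04x2 s.t.:
  4.83x1 + 4.81x2 ≥ 14.33   (energy)
  30x1 + 1x2 ≤ 63   (sulfur mass)
  2.6x1 ≤ 7.1   (benzene volume)
  x2 ≤ 4.2
  x1, x2 ≥ 0.
Both inputs are positive at the optimum. There the energy and sulfur mass constraints are tight.
That vertex is x1 = 2.07, x2 = 0.9006.
Cost = 64.81·2.07 + 101.04·0.9006 = 225.1533.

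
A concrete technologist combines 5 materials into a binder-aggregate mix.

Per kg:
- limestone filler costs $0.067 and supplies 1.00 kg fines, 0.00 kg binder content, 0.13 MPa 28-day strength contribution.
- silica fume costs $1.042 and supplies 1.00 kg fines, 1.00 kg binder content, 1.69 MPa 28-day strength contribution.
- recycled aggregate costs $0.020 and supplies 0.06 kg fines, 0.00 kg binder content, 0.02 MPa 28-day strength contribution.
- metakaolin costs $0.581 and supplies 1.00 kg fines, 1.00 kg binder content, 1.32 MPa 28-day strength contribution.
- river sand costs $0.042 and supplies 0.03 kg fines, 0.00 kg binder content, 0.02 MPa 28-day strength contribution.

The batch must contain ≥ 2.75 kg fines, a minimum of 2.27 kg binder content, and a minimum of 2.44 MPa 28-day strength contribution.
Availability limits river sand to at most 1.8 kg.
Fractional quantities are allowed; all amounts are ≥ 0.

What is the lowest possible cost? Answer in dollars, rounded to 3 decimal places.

Let x1 = kg of limestone filler, x2 = kg of silica fume, x3 = kg of recycled aggregate, x4 = kg of metakaolin, x5 = kg of river sand.
min 0.067x1 + 1.042x2 + 0.02x3 + 0.581x4 + 0.042x5 s.t.:
  1x1 + 1x2 + 0.06x3 + 1x4 + 0.03x5 ≥ 2.75   (fines)
  1x2 + 1x4 ≥ 2.27   (binder content)
  0.13x1 + 1.69x2 + 0.02x3 + 1.32x4 + 0.02x5 ≥ 2.44   (28-day strength contribution)
  x5 ≤ 1.8
  x1, x2, x3, x4, x5 ≥ 0.
The optimal basis is {limestone filler, metakaolin}; silica fume, recycled aggregate, river sand drop out. The fines and binder content requirements are met with equality.
That vertex is x1 = 0.48, x4 = 2.27.
Objective = 0.067·0.48 + 0.581·2.27 = 1.35103.

$1.351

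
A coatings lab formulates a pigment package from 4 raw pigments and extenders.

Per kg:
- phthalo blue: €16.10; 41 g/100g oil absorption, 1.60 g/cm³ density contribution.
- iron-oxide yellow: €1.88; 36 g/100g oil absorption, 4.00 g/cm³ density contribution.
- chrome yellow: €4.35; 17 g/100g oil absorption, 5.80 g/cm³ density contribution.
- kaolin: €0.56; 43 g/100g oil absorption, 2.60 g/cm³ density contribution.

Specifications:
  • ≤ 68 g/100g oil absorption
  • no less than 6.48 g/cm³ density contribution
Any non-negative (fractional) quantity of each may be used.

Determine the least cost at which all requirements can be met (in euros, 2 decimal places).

Let x1 = kg of phthalo blue, x2 = kg of iron-oxide yellow, x3 = kg of chrome yellow, x4 = kg of kaolin.
Minimise 16.1x1 + 1.88x2 + 4.35x3 + 0.56x4 with:
  41x1 + 36x2 + 17x3 + 43x4 ≤ 68   (oil absorption)
  1.6x1 + 4x2 + 5.8x3 + 2.6x4 ≥ 6.48   (density contribution)
  x1, x2, x3, x4 ≥ 0.
The minimum-cost mix takes nothing from phthalo blue, chrome yellow — only iron-oxide yellow, kaolin. The oil absorption and density contribution requirements are met with equality.
So iron-oxide yellow = 1.299 kg, kaolin = 0.4939 kg.
Total cost: 1.88·1.299 + 0.56·0.4939 = 2.7187.

€2.72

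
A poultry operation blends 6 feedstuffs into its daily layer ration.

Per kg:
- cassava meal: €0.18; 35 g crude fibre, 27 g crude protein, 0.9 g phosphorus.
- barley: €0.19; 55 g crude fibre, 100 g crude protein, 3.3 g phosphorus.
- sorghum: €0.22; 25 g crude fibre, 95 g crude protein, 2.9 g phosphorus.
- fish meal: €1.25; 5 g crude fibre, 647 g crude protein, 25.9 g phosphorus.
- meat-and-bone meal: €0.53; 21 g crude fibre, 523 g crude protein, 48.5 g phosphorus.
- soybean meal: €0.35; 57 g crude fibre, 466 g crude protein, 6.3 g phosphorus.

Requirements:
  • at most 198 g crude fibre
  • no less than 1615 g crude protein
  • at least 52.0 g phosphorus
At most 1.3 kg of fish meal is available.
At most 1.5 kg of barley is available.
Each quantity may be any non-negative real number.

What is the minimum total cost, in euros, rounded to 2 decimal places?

Let x1 = kg of cassava meal, x2 = kg of barley, x3 = kg of sorghum, x4 = kg of fish meal, x5 = kg of meat-and-bone meal, x6 = kg of soybean meal.
Minimize 0.18x1 + 0.19x2 + 0.22x3 + 1.25x4 + 0.53x5 + 0.35x6 s.t.:
  35x1 + 55x2 + 25x3 + 5x4 + 21x5 + 57x6 ≤ 198   (crude fibre)
  27x1 + 100x2 + 95x3 + 647x4 + 523x5 + 466x6 ≥ 1615   (crude protein)
  0.9x1 + 3.3x2 + 2.9x3 + 25.9x4 + 48.5x5 + 6.3x6 ≥ 52   (phosphorus)
  x4 ≤ 1.3
  x2 ≤ 1.5
  x1, x2, x3, x4, x5, x6 ≥ 0.
At the optimum only meat-and-bone meal, soybean meal are positive (cassava meal, barley, sorghum, fish meal = 0). Binding constraints: crude protein and phosphorus.
That vertex is x5 = 0.7281, x6 = 2.648.
Objective = 0.53·0.7281 + 0.35·2.648 = 1.3127.

€1.31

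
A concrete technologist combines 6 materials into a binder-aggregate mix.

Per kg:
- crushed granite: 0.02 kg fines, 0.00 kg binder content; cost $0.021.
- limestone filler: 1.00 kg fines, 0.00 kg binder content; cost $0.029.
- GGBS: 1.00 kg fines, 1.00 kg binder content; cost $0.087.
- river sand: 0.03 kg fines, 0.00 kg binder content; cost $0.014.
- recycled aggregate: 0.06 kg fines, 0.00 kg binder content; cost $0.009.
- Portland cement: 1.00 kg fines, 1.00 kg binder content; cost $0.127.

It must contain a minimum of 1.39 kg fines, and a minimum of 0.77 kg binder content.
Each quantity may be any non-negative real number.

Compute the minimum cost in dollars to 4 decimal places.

$0.0850

Let x1 = kg of crushed granite, x2 = kg of limestone filler, x3 = kg of GGBS, x4 = kg of river sand, x5 = kg of recycled aggregate, x6 = kg of Portland cement.
Minimize 0.021x1 + 0.029x2 + 0.087x3 + 0.014x4 + 0.009x5 + 0.127x6 with:
  0.02x1 + 1x2 + 1x3 + 0.03x4 + 0.06x5 + 1x6 ≥ 1.39   (fines)
  1x3 + 1x6 ≥ 0.77   (binder content)
  x1, x2, x3, x4, x5, x6 ≥ 0.
The cheapest feasible vertex uses only limestone filler, GGBS; crushed granite, river sand, recycled aggregate, Portland cement are not used. The fines and binder content requirements are met with equality.
Solving gives x2 = 0.62, x3 = 0.77.
Objective = 0.029·0.62 + 0.087·0.77 = 0.084970.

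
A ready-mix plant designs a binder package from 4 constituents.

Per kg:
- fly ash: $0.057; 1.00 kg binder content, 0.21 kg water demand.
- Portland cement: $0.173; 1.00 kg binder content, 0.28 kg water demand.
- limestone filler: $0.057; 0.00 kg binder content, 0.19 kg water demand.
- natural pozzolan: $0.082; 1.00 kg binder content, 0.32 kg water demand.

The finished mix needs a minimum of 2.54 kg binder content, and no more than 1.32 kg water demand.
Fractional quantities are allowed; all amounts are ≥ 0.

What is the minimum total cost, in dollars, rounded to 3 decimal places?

Treat it as an LP. Let x1 = kg of fly ash, x2 = kg of Portland cement, x3 = kg of limestone filler, x4 = kg of natural pozzolan.
Minimise 0.057x1 + 0.173x2 + 0.057x3 + 0.082x4 s.t.:
  1x1 + 1x2 + 1x4 ≥ 2.54   (binder content)
  0.21x1 + 0.28x2 + 0.19x3 + 0.32x4 ≤ 1.32   (water demand)
  x1, x2, x3, x4 ≥ 0.
The cheapest feasible vertex uses only fly ash; Portland cement, limestone filler, natural pozzolan are not used. There the binder content constraint is tight.
So fly ash = 2.54 kg.
Cost = 0.057·2.54 = 0.14478.

$0.145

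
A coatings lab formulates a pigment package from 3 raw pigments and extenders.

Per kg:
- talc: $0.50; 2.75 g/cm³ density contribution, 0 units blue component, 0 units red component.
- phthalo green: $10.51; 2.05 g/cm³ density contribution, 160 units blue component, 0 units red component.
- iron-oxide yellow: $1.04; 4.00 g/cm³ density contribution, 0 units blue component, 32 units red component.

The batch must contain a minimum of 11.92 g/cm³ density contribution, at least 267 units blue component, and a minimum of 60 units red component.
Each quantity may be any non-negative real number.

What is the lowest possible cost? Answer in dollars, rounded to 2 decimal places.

$19.67

Let x1 = kg of talc, x2 = kg of phthalo green, x3 = kg of iron-oxide yellow.
Minimise 0.5x1 + 10.51x2 + 1.04x3 subject to:
  2.75x1 + 2.05x2 + 4x3 ≥ 11.92   (density contribution)
  160x2 ≥ 267   (blue component)
  32x3 ≥ 60   (red component)
  x1, x2, x3 ≥ 0.
The optimal mix uses every input. Binding constraints: density contribution, blue component, red component.
Solving gives x1 = 0.3633, x2 = 1.669, x3 = 1.875.
Cost = 0.5·0.3633 + 10.51·1.669 + 1.04·1.875 = 19.6728.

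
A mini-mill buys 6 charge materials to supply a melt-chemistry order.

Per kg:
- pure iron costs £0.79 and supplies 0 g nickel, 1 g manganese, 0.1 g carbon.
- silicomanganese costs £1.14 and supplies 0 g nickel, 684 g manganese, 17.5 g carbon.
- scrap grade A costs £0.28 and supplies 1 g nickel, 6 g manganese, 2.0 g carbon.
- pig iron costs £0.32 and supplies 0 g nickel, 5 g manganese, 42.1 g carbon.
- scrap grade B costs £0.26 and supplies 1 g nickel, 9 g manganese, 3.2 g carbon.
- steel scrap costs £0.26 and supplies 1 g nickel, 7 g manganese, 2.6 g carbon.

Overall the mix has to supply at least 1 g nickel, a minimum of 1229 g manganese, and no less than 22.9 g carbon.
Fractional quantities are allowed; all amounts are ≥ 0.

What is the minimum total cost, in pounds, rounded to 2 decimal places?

£2.29

Let x1 = kg of pure iron, x2 = kg of silicomanganese, x3 = kg of scrap grade A, x4 = kg of pig iron, x5 = kg of scrap grade B, x6 = kg of steel scrap.
min 0.79x1 + 1.14x2 + 0.28x3 + 0.32x4 + 0.26x5 + 0.26x6 with:
  1x3 + 1x5 + 1x6 ≥ 1   (nickel)
  1x1 + 684x2 + 6x3 + 5x4 + 9x5 + 7x6 ≥ 1229   (manganese)
  0.1x1 + 17.5x2 + 2x3 + 42.1x4 + 3.2x5 + 2.6x6 ≥ 22.9   (carbon)
  x1, x2, x3, x4, x5, x6 ≥ 0.
The minimum-cost mix takes nothing from pure iron, scrap grade A, pig iron, steel scrap — only silicomanganese, scrap grade B. Binding constraints: nickel and manganese.
That vertex is x2 = 1.784, x5 = 1.
Cost = 1.14·1.784 + 0.26·1 = 2.2938.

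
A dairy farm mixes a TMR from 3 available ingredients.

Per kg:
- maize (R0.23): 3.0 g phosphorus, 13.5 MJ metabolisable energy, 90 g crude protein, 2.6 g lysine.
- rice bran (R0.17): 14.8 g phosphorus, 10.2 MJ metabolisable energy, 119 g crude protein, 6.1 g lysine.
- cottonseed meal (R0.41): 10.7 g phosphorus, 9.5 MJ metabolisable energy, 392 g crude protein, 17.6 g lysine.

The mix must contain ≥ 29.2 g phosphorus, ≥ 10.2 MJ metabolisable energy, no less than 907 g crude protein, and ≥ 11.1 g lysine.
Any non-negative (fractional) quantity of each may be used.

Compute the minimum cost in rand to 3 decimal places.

R0.966

This is a linear program. Let x1 = kg of maize, x2 = kg of rice bran, x3 = kg of cottonseed meal.
min 0.23x1 + 0.17x2 + 0.41x3 s.t.:
  3x1 + 14.8x2 + 10.7x3 ≥ 29.2   (phosphorus)
  13.5x1 + 10.2x2 + 9.5x3 ≥ 10.2   (metabolisable energy)
  90x1 + 119x2 + 392x3 ≥ 907   (crude protein)
  2.6x1 + 6.1x2 + 17.6x3 ≥ 11.1   (lysine)
  x1, x2, x3 ≥ 0.
At the optimum only rice bran, cottonseed meal are positive (maize = 0). Binding constraints: phosphorus and crude protein.
Optimal quantities: rice bran = 0.3846 kg, cottonseed meal = 2.197 kg.
Total cost: 0.17·0.3846 + 0.41·2.197 = 0.96615.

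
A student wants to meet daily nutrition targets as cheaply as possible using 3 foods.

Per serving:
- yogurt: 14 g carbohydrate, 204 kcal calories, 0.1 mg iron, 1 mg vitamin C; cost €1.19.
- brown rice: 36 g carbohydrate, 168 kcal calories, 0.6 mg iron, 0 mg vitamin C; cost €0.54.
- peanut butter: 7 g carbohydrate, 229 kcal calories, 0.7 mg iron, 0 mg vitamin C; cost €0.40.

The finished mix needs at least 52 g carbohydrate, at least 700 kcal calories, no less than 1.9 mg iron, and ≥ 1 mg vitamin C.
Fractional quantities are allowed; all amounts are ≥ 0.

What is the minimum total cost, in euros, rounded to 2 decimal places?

Set it up as a linear program. Let x1 = servings of yogurt, x2 = servings of brown rice, x3 = servings of peanut butter.
Minimise 1.19x1 + 0.54x2 + 0.4x3 s.t.:
  14x1 + 36x2 + 7x3 ≥ 52   (carbohydrate)
  204x1 + 168x2 + 229x3 ≥ 700   (calories)
  0.1x1 + 0.6x2 + 0.7x3 ≥ 1.9   (iron)
  1x1 ≥ 1   (vitamin C)
  x1, x2, x3 ≥ 0.
The optimal mix uses every input. There the carbohydrate, iron, vitamin C constraints are tight.
That vertex is x1 = 1, x2 = 0.6667, x3 = 2.
Objective = 1.19·1 + 0.54·0.6667 + 0.4·2 = 2.3500.

€2.35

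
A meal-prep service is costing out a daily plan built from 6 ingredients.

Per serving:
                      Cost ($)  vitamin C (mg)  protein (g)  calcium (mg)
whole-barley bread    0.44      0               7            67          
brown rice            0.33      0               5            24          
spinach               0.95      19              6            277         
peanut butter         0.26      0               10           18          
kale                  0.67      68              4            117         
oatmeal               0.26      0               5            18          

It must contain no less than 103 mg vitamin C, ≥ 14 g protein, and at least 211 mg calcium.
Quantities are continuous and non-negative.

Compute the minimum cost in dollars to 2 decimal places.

$1.27

Let x1 = servings of whole-barley bread, x2 = servings of brown rice, x3 = servings of spinach, x4 = servings of peanut butter, x5 = servings of kale, x6 = servings of oatmeal.
Minimise 0.44x1 + 0.33x2 + 0.95x3 + 0.26x4 + 0.67x5 + 0.26x6 with:
  19x3 + 68x5 ≥ 103   (vitamin C)
  7x1 + 5x2 + 6x3 + 10x4 + 4x5 + 5x6 ≥ 14   (protein)
  67x1 + 24x2 + 277x3 + 18x4 + 117x5 + 18x6 ≥ 211   (calcium)
  x1, x2, x3, x4, x5, x6 ≥ 0.
The optimal basis is {spinach, peanut butter, kale}; whole-barley bread, brown rice, oatmeal drop out. There the vitamin C, protein, calcium constraints are tight.
So spinach = 0.08273 servings, peanut butter = 0.7537 servings, kale = 1.492 servings.
Cost = 0.95·0.08273 + 0.26·0.7537 + 0.67·1.492 = 1.2742.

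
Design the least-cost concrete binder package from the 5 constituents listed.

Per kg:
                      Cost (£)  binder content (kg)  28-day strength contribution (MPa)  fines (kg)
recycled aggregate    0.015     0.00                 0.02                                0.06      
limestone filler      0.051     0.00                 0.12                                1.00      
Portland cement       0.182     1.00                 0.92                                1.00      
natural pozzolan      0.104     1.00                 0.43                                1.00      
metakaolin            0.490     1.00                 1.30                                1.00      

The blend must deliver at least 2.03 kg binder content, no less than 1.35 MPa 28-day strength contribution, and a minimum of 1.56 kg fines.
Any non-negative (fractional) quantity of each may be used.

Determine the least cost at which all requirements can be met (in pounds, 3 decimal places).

Treat it as an LP. Let x1 = kg of recycled aggregate, x2 = kg of limestone filler, x3 = kg of Portland cement, x4 = kg of natural pozzolan, x5 = kg of metakaolin.
Minimize 0.015x1 + 0.051x2 + 0.182x3 + 0.104x4 + 0.49x5 subject to:
  1x3 + 1x4 + 1x5 ≥ 2.03   (binder content)
  0.02x1 + 0.12x2 + 0.92x3 + 0.43x4 + 1.3x5 ≥ 1.35   (28-day strength contribution)
  0.06x1 + 1x2 + 1x3 + 1x4 + 1x5 ≥ 1.56   (fines)
  x1, x2, x3, x4, x5 ≥ 0.
The cheapest feasible vertex uses only Portland cement, natural pozzolan; recycled aggregate, limestone filler, metakaolin are not used. The binder content and 28-day strength contribution requirements are met with equality.
That vertex is x3 = 0.9737, x4 = 1.056.
Hence cost = 0.182·0.9737 + 0.104·1.056 = £0.28704.

£0.287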